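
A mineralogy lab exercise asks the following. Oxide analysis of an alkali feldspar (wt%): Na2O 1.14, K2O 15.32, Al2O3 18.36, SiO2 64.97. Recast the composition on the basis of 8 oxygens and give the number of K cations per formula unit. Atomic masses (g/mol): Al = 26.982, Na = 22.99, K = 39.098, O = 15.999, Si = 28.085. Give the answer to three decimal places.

0.902 K apfu

Na2O (M=61.979): mol = 0.01839; Na = 0.03678, O = 0.01839.
K2O (M=94.195): mol = 0.16264; K = 0.32528, O = 0.16264.
Al2O3 (M=101.961): mol = 0.18007; Al = 0.36014, O = 0.54021.
SiO2 (M=60.083): mol = 1.08134; Si = 1.08134, O = 2.16268.
ΣO = 2.88392; factor = 8/ΣO = 2.77400.
K apfu = 0.32528 × 2.77400 = 0.902.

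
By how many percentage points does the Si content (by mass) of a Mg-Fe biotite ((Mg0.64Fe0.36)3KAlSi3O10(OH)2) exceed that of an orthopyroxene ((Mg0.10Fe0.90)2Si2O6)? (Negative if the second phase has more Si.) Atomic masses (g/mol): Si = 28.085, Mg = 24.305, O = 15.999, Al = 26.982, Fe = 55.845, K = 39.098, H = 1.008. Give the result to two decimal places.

M((Mg0.64Fe0.36)3KAlSi3O10(OH)2) = 451.317 g/mol, so wt% Si = 84.255/451.317 × 100 = 18.67%.
M((Mg0.10Fe0.90)2Si2O6) = 257.546 g/mol, so wt% Si = 56.170/257.546 × 100 = 21.81%.
18.67 − 21.81 = -3.14 pp.

-3.14 percentage points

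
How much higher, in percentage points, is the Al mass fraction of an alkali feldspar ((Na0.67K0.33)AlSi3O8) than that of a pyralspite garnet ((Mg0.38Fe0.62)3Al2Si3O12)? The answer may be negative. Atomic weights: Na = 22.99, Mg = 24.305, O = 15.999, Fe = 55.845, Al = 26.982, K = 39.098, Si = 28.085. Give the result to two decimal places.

First mineral: 26.982 g Al in 267.535 g formula = 10.09 wt% Al.
Second mineral: 53.964 g Al in 461.786 g formula = 11.69 wt% Al.
10.09% − 11.69% gives a difference of -1.60 percentage points.

-1.60 percentage points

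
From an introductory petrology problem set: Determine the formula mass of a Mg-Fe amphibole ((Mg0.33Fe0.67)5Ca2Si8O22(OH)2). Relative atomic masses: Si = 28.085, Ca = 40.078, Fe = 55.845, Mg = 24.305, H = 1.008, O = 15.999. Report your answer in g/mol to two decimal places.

The formula mass is the sum 1.65×24.305 + 3.35×55.845 + 2×40.078 + 8×28.085 + 24×15.999 + 2×1.008.

918.01 g/mol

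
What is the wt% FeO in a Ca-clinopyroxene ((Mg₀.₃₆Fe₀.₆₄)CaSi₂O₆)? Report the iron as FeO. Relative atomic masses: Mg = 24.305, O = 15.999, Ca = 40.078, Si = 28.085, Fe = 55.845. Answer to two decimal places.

Formula mass = 236.733 g/mol.
0.64 Fe → 0.6400 mol FeO per formula unit; M(FeO) = 71.844, so FeO mass = 45.980 g.
45.980/236.733 × 100 = 19.42 wt%.

19.42 wt%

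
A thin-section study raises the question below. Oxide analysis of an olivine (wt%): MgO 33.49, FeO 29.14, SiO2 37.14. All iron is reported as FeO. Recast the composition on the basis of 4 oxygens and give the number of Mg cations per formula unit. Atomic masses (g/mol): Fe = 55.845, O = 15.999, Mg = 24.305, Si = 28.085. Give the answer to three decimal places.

MgO: 33.49/40.304 = 0.83093 mol → 0.83093 mol Mg, 0.83093 mol O.
FeO: 29.14/71.844 = 0.40560 mol → 0.40560 mol Fe, 0.40560 mol O.
SiO2: 37.14/60.083 = 0.61814 mol → 0.61814 mol Si, 1.23628 mol O.
Total oxygen = 2.47281 mol. Normalization factor = 4/2.47281 = 1.61759.
Mg per 4 O = 0.83093 × 1.61759 = 1.344.

1.344 Mg apfu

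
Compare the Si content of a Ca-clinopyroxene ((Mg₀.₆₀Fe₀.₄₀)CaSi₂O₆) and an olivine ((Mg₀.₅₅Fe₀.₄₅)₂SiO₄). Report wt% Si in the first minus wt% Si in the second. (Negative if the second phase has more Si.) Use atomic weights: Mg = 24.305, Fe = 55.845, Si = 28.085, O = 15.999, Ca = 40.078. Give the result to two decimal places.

First mineral: 56.170 g Si in 229.163 g formula = 24.51 wt% Si.
Second mineral: 28.085 g Si in 169.077 g formula = 16.61 wt% Si.
24.51% − 16.61% gives a difference of 7.90 percentage points.

7.90 percentage points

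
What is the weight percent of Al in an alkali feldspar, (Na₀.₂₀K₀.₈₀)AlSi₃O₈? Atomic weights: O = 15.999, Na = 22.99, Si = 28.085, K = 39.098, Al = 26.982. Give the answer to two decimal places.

9.81 mass %

Molar mass of (Na₀.₂₀K₀.₈₀)AlSi₃O₈: 0.20·22.99 + 0.80·39.098 + 1·26.982 + 3·28.085 + 8·15.999 = 275.105 g/mol.
Mass of Al per formula unit: 1 × 26.982 = 26.982 g.
Weight fraction Al = 26.982 / 275.105 = 0.0981.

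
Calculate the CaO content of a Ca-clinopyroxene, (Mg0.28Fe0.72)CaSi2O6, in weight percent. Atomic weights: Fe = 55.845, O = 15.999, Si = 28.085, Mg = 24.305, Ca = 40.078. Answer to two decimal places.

23.44 wt%

Molar mass of (Mg0.28Fe0.72)CaSi2O6 = 0.28·24.305 + 0.72·55.845 + 1·40.078 + 2·28.085 + 6·15.999 = 239.256 g/mol.
Each formula unit contains 1 Ca, equivalent to 1/1 = 1.0000 mol CaO.
M(CaO) = 1×40.078 + 1×15.999 = 56.077 g/mol.
Mass of CaO per formula unit = 1.0000 × 56.077 = 56.077 g.
CaO wt% = 56.077 / 239.256 × 100 = 23.44%.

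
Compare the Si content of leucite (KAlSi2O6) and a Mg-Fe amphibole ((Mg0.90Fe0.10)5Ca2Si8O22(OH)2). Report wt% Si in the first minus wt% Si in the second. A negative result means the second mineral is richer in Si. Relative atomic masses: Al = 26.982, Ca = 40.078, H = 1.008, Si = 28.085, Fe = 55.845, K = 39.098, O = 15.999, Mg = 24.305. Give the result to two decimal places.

Si in KAlSi2O6: molar mass 218.244 g/mol; 2×28.085 = 56.170 g → 25.74 wt%.
Si in (Mg0.90Fe0.10)5Ca2Si8O22(OH)2: molar mass 828.123 g/mol; 8×28.085 = 224.680 g → 27.13 wt%.
Difference = 25.74 − 27.13 = -1.39 percentage points.

-1.39 percentage points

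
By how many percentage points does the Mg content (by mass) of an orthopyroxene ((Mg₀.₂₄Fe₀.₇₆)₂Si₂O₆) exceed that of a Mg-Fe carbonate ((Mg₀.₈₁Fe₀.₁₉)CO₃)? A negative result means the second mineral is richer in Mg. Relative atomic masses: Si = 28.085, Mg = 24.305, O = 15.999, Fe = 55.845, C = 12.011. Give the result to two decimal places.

First mineral: 11.666 g Mg in 248.715 g formula = 4.69 wt% Mg.
Second mineral: 19.687 g Mg in 90.306 g formula = 21.80 wt% Mg.
4.69% − 21.80% gives a difference of -17.11 percentage points.

-17.11 percentage points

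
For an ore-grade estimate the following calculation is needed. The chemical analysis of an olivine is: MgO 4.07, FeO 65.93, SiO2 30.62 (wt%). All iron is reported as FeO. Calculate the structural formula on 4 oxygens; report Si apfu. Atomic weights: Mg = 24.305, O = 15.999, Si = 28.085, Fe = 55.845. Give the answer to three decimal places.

MgO (M=40.304): mol = 0.10098; Mg = 0.10098, O = 0.10098.
FeO (M=71.844): mol = 0.91768; Fe = 0.91768, O = 0.91768.
SiO2 (M=60.083): mol = 0.50963; Si = 0.50963, O = 1.01926.
ΣO = 2.03792; factor = 4/ΣO = 1.96279.
Si apfu = 0.50963 × 1.96279 = 1.000.

1.000 Si apfu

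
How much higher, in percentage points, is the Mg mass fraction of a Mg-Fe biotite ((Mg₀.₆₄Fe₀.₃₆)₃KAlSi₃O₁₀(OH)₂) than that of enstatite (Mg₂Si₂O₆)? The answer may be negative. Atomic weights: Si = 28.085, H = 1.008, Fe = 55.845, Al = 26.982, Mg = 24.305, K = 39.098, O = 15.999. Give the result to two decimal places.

First mineral: 46.666 g Mg in 451.317 g formula = 10.34 wt% Mg.
Second mineral: 48.610 g Mg in 200.774 g formula = 24.21 wt% Mg.
10.34% − 24.21% gives a difference of -13.87 percentage points.

-13.87 percentage points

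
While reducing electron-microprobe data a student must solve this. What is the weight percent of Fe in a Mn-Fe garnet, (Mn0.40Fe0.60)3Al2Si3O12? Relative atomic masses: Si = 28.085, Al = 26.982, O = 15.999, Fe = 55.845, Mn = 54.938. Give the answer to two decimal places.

M((Mn0.40Fe0.60)3Al2Si3O12) = 496.654 g/mol.
Fe contributes 1.80 × 55.845 = 100.521 g per mole.
100.521/496.654 = 0.2024 → 20.24%.

20.24 wt%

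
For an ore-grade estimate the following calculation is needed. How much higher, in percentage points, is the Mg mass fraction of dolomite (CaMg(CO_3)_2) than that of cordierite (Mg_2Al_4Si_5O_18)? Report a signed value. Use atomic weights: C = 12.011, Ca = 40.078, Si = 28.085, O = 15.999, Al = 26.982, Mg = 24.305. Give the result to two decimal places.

M(CaMg(CO_3)_2) = 184.399 g/mol, so wt% Mg = 24.305/184.399 × 100 = 13.18%.
M(Mg_2Al_4Si_5O_18) = 584.945 g/mol, so wt% Mg = 48.610/584.945 × 100 = 8.31%.
13.18 − 8.31 = 4.87 pp.

4.87 percentage points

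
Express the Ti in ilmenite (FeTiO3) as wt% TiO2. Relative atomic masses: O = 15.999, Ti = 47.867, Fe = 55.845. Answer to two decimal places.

M(FeTiO3) = 151.709 g/mol; M(TiO2) = 79.865 g/mol.
Moles TiO2 per formula unit = 1 Ti ÷ 1 = 1.0000.
TiO2 fraction = (1.0000 × 79.865) / 151.709 = 79.865/151.709 = 0.5264.

52.64 wt%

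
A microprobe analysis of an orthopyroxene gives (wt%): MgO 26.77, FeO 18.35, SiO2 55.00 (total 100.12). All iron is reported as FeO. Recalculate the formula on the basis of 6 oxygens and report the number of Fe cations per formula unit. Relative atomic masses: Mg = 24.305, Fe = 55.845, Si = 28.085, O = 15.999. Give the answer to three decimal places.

0.557 Fe apfu

MgO: 26.77/40.304 = 0.66420 mol → 0.66420 mol Mg, 0.66420 mol O.
FeO: 18.35/71.844 = 0.25541 mol → 0.25541 mol Fe, 0.25541 mol O.
SiO2: 55.00/60.083 = 0.91540 mol → 0.91540 mol Si, 1.83080 mol O.
Total oxygen = 2.75041 mol. Normalization factor = 6/2.75041 = 2.18149.
Fe per 6 O = 0.25541 × 2.18149 = 0.557.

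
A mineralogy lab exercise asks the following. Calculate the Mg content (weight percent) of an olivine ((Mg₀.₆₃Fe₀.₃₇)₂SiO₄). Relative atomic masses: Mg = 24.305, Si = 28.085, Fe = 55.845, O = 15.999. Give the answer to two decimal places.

Formula mass = 1.26·24.305 + 0.74·55.845 + 1·28.085 + 4·15.999 = 164.031 g/mol, of which 30.624 g is Mg.
So Mg makes up 30.624/164.031 = 0.1867 of the mass, i.e. 18.67%.

18.67 weight percent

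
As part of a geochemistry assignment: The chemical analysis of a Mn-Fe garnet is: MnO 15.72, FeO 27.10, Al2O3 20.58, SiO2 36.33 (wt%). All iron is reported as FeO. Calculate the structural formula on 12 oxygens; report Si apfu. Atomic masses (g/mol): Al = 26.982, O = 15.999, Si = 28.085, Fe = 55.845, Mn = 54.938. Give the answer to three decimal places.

MnO (M=70.937): mol = 0.22161; Mn = 0.22161, O = 0.22161.
FeO (M=71.844): mol = 0.37721; Fe = 0.37721, O = 0.37721.
Al2O3 (M=101.961): mol = 0.20184; Al = 0.40368, O = 0.60552.
SiO2 (M=60.083): mol = 0.60466; Si = 0.60466, O = 1.20932.
ΣO = 2.41366; factor = 12/ΣO = 4.97170.
Si apfu = 0.60466 × 4.97170 = 3.006.

3.006 Si apfu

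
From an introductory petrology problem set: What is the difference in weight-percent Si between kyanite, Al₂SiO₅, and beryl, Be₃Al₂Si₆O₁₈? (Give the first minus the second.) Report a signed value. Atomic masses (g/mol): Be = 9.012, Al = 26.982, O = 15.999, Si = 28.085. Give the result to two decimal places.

-14.02 percentage points

M(Al₂SiO₅) = 162.044 g/mol, so wt% Si = 28.085/162.044 × 100 = 17.33%.
M(Be₃Al₂Si₆O₁₈) = 537.492 g/mol, so wt% Si = 168.510/537.492 × 100 = 31.35%.
17.33 − 31.35 = -14.02 pp.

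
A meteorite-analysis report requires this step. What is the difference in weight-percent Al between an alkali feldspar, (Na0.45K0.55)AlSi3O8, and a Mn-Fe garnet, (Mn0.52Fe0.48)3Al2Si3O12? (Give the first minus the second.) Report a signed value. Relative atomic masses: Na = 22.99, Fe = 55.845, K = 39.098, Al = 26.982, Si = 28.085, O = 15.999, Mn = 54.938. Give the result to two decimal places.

-0.92 percentage points

First mineral: 26.982 g Al in 271.078 g formula = 9.95 wt% Al.
Second mineral: 53.964 g Al in 496.327 g formula = 10.87 wt% Al.
9.95% − 10.87% gives a difference of -0.92 percentage points.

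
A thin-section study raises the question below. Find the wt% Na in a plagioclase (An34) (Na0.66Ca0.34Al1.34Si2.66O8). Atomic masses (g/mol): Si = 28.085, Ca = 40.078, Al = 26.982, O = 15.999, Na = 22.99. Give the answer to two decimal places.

M(Na0.66Ca0.34Al1.34Si2.66O8) = 267.654 g/mol.
Na contributes 0.66 × 22.99 = 15.173 g per mole.
15.173/267.654 = 0.0567 → 5.67%.

5.67 mass %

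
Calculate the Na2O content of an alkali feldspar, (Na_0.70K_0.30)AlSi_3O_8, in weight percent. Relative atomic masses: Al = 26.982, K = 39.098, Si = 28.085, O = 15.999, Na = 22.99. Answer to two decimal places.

8.12 wt%

M((Na_0.70K_0.30)AlSi_3O_8) = 267.051 g/mol; M(Na2O) = 61.979 g/mol.
Moles Na2O per formula unit = 0.70 Na ÷ 2 = 0.3500.
Na2O fraction = (0.3500 × 61.979) / 267.051 = 21.693/267.051 = 0.0812.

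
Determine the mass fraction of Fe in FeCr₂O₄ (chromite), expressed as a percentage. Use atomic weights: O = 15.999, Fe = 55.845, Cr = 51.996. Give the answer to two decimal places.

24.95 mass %

Formula mass = 1*55.845 + 2*51.996 + 4*15.999 = 223.833 g/mol, of which 55.845 g is Fe.
So Fe makes up 55.845/223.833 = 0.2495 of the mass, i.e. 24.95%.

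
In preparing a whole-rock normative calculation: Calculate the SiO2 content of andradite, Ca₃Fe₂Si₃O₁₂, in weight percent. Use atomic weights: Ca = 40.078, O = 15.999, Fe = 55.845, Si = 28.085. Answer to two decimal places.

Molar mass of Ca₃Fe₂Si₃O₁₂ = 3·40.078 + 2·55.845 + 3·28.085 + 12·15.999 = 508.167 g/mol.
Each formula unit contains 3 Si, equivalent to 3/1 = 3.0000 mol SiO2.
M(SiO2) = 1×28.085 + 2×15.999 = 60.083 g/mol.
Mass of SiO2 per formula unit = 3.0000 × 60.083 = 180.249 g.
SiO2 wt% = 180.249 / 508.167 × 100 = 35.47%.

35.47 wt%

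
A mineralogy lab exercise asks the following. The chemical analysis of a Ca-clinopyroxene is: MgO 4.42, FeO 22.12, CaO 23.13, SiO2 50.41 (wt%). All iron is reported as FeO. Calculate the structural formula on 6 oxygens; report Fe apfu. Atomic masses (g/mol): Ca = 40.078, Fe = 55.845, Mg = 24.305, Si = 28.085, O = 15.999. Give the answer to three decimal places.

MgO (M=40.304): mol = 0.10967; Mg = 0.10967, O = 0.10967.
FeO (M=71.844): mol = 0.30789; Fe = 0.30789, O = 0.30789.
CaO (M=56.077): mol = 0.41247; Ca = 0.41247, O = 0.41247.
SiO2 (M=60.083): mol = 0.83901; Si = 0.83901, O = 1.67802.
ΣO = 2.50805; factor = 6/ΣO = 2.39230.
Fe apfu = 0.30789 × 2.39230 = 0.737.

0.737 Fe apfu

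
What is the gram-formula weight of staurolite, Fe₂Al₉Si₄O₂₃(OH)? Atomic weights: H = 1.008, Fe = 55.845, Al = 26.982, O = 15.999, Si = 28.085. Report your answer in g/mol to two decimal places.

851.85 g/mol

M = 2(55.845) + 9(26.982) + 4(28.085) + 24(15.999) + 1(1.008)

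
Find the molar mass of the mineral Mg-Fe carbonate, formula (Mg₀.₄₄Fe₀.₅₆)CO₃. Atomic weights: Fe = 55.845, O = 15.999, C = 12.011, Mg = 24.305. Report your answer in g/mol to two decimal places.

101.98 g/mol

The formula mass is the sum 0.44(24.305) + 0.56(55.845) + 1(12.011) + 3(15.999).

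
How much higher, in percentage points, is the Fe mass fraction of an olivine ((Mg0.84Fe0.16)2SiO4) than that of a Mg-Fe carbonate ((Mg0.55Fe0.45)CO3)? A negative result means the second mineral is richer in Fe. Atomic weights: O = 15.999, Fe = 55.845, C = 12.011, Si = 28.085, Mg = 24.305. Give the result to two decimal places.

Fe in (Mg0.84Fe0.16)2SiO4: molar mass 150.784 g/mol; 0.32×55.845 = 17.870 g → 11.85 wt%.
Fe in (Mg0.55Fe0.45)CO3: molar mass 98.506 g/mol; 0.45×55.845 = 25.130 g → 25.51 wt%.
Difference = 11.85 − 25.51 = -13.66 percentage points.

-13.66 percentage points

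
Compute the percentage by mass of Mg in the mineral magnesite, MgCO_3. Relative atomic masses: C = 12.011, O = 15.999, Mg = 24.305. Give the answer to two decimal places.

28.83 wt%

Formula mass = 1×24.305 + 1×12.011 + 3×15.999 = 84.313 g/mol, of which 24.305 g is Mg.
So Mg makes up 24.305/84.313 = 0.2883 of the mass, i.e. 28.83%.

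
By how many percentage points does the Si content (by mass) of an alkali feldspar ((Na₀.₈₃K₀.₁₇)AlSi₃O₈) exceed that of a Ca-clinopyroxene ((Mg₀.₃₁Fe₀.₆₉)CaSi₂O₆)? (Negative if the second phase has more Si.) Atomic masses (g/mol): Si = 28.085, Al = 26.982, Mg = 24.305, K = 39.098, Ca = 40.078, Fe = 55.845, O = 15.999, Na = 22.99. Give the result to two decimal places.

Si in (Na₀.₈₃K₀.₁₇)AlSi₃O₈: molar mass 264.957 g/mol; 3×28.085 = 84.255 g → 31.80 wt%.
Si in (Mg₀.₃₁Fe₀.₆₉)CaSi₂O₆: molar mass 238.310 g/mol; 2×28.085 = 56.170 g → 23.57 wt%.
Difference = 31.80 − 23.57 = 8.23 percentage points.

8.23 percentage points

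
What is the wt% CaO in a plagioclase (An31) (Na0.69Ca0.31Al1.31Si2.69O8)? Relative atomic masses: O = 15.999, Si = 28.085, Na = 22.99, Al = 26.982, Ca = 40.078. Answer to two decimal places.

Formula mass = 267.174 g/mol.
0.31 Ca → 0.3100 mol CaO per formula unit; M(CaO) = 56.077, so CaO mass = 17.384 g.
17.384/267.174 × 100 = 6.51 wt%.

6.51 wt%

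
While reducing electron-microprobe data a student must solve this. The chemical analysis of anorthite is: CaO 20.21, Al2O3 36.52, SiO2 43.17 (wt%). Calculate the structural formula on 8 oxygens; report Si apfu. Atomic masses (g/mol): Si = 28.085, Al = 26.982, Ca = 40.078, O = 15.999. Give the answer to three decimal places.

CaO: 20.21/56.077 = 0.36040 mol → 0.36040 mol Ca, 0.36040 mol O.
Al2O3: 36.52/101.961 = 0.35818 mol → 0.71636 mol Al, 1.07454 mol O.
SiO2: 43.17/60.083 = 0.71851 mol → 0.71851 mol Si, 1.43702 mol O.
Total oxygen = 2.87196 mol. Normalization factor = 8/2.87196 = 2.78555.
Si per 8 O = 0.71851 × 2.78555 = 2.001.

2.001 Si apfu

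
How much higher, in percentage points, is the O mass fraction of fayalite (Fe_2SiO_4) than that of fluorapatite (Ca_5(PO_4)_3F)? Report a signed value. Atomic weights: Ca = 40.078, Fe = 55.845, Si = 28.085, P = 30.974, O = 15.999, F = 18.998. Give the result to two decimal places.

First mineral: 63.996 g O in 203.771 g formula = 31.41 wt% O.
Second mineral: 191.988 g O in 504.298 g formula = 38.07 wt% O.
31.41% − 38.07% gives a difference of -6.66 percentage points.

-6.66 percentage points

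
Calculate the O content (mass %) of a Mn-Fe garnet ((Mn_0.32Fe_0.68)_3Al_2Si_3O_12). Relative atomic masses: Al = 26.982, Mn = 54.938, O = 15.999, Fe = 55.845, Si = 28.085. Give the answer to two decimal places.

Formula mass = 0.96·54.938 + 2.04·55.845 + 2·26.982 + 3·28.085 + 12·15.999 = 496.871 g/mol, of which 191.988 g is O.
So O makes up 191.988/496.871 = 0.3864 of the mass, i.e. 38.64%.

38.64 mass %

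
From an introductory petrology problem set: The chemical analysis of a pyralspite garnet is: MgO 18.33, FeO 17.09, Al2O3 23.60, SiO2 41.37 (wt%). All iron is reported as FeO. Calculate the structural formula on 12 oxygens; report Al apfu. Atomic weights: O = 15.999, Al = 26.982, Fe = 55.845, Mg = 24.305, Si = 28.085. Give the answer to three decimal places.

2.010 Al apfu

18.33 wt% MgO ÷ 40.304 g/mol = 0.45479 mol, giving 0.45479 Mg and 0.45479 O.
17.09 wt% FeO ÷ 71.844 g/mol = 0.23788 mol, giving 0.23788 Fe and 0.23788 O.
23.60 wt% Al2O3 ÷ 101.961 g/mol = 0.23146 mol, giving 0.46292 Al and 0.69438 O.
41.37 wt% SiO2 ÷ 60.083 g/mol = 0.68855 mol, giving 0.68855 Si and 1.37710 O.
Oxygen sums to 2.76415; scaling by 12/2.76415 = 4.34130 puts the formula on 12 O.
Al: 0.46292 × 4.34130 = 2.010 atoms per formula unit.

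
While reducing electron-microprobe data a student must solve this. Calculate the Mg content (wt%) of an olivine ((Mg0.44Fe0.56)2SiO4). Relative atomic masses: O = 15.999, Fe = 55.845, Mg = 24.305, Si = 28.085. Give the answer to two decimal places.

12.15 wt%

Molar mass of (Mg0.44Fe0.56)2SiO4: 0.88×24.305 + 1.12×55.845 + 1×28.085 + 4×15.999 = 176.016 g/mol.
Mass of Mg per formula unit: 0.88 × 24.305 = 21.388 g.
Weight fraction Mg = 21.388 / 176.016 = 0.1215.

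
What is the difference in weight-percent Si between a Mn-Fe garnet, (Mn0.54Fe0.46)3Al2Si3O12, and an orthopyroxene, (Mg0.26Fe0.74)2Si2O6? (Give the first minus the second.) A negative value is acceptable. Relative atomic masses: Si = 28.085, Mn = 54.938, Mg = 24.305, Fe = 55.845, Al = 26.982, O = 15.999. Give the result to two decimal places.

Si in (Mn0.54Fe0.46)3Al2Si3O12: molar mass 496.273 g/mol; 3×28.085 = 84.255 g → 16.98 wt%.
Si in (Mg0.26Fe0.74)2Si2O6: molar mass 247.453 g/mol; 2×28.085 = 56.170 g → 22.70 wt%.
Difference = 16.98 − 22.70 = -5.72 percentage points.

-5.72 percentage points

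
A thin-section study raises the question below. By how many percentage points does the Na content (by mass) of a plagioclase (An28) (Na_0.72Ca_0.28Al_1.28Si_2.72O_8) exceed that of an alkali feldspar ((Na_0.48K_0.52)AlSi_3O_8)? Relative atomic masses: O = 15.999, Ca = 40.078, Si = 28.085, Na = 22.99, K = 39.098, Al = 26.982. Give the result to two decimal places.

M(Na_0.72Ca_0.28Al_1.28Si_2.72O_8) = 266.695 g/mol, so wt% Na = 16.553/266.695 × 100 = 6.21%.
M((Na_0.48K_0.52)AlSi_3O_8) = 270.595 g/mol, so wt% Na = 11.035/270.595 × 100 = 4.08%.
6.21 − 4.08 = 2.13 pp.

2.13 percentage points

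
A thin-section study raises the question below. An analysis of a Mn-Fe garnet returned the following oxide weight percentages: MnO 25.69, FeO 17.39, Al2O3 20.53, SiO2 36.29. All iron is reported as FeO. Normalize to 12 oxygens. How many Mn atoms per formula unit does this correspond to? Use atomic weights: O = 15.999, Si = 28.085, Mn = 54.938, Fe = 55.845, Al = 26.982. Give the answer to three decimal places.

MnO (M=70.937): mol = 0.36215; Mn = 0.36215, O = 0.36215.
FeO (M=71.844): mol = 0.24205; Fe = 0.24205, O = 0.24205.
Al2O3 (M=101.961): mol = 0.20135; Al = 0.40270, O = 0.60405.
SiO2 (M=60.083): mol = 0.60400; Si = 0.60400, O = 1.20800.
ΣO = 2.41625; factor = 12/ΣO = 4.96637.
Mn apfu = 0.36215 × 4.96637 = 1.799.

1.799 Mn apfu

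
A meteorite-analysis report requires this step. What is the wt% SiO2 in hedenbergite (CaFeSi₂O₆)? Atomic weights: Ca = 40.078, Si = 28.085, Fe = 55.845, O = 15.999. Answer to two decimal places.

48.44 wt%

M(CaFeSi₂O₆) = 248.087 g/mol; M(SiO2) = 60.083 g/mol.
Moles SiO2 per formula unit = 2 Si ÷ 1 = 2.0000.
SiO2 fraction = (2.0000 × 60.083) / 248.087 = 120.166/248.087 = 0.4844.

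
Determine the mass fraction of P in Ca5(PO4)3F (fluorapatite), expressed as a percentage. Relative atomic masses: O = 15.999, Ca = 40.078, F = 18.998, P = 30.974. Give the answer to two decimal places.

Molar mass of Ca5(PO4)3F: 5×40.078 + 3×30.974 + 12×15.999 + 1×18.998 = 504.298 g/mol.
Mass of P per formula unit: 3 × 30.974 = 92.922 g.
Weight fraction P = 92.922 / 504.298 = 0.1843.

18.43 mass %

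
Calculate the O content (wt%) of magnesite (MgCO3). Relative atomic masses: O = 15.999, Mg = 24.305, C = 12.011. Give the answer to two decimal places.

Molar mass of MgCO3: 1·24.305 + 1·12.011 + 3·15.999 = 84.313 g/mol.
Mass of O per formula unit: 3 × 15.999 = 47.997 g.
Weight fraction O = 47.997 / 84.313 = 0.5693.

56.93 wt%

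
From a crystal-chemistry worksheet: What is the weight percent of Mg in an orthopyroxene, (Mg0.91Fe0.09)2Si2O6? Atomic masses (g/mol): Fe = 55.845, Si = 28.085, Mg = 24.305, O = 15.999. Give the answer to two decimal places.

M((Mg0.91Fe0.09)2Si2O6) = 206.451 g/mol.
Mg contributes 1.82 × 24.305 = 44.235 g per mole.
44.235/206.451 = 0.2143 → 21.43%.

21.43 weight percent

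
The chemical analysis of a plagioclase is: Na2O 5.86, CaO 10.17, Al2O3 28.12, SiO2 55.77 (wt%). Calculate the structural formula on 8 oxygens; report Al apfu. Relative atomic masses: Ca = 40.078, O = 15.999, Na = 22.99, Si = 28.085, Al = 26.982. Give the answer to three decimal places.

Na2O (M=61.979): mol = 0.09455; Na = 0.18910, O = 0.09455.
CaO (M=56.077): mol = 0.18136; Ca = 0.18136, O = 0.18136.
Al2O3 (M=101.961): mol = 0.27579; Al = 0.55158, O = 0.82737.
SiO2 (M=60.083): mol = 0.92822; Si = 0.92822, O = 1.85644.
ΣO = 2.95972; factor = 8/ΣO = 2.70296.
Al apfu = 0.55158 × 2.70296 = 1.491.

1.491 Al apfu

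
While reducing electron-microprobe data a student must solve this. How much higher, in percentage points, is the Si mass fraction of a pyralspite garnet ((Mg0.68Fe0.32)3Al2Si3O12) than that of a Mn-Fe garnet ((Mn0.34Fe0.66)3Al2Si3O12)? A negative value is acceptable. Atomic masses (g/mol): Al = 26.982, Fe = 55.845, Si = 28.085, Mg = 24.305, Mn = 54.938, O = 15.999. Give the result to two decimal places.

First mineral: 84.255 g Si in 433.400 g formula = 19.44 wt% Si.
Second mineral: 84.255 g Si in 496.817 g formula = 16.96 wt% Si.
19.44% − 16.96% gives a difference of 2.48 percentage points.

2.48 percentage points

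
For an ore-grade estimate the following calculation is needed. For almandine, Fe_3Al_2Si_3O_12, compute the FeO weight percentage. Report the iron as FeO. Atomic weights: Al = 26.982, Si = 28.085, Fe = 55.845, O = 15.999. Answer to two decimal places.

43.30 wt%

Molar mass of Fe_3Al_2Si_3O_12 = 3·55.845 + 2·26.982 + 3·28.085 + 12·15.999 = 497.742 g/mol.
Each formula unit contains 3 Fe, equivalent to 3/1 = 3.0000 mol FeO.
M(FeO) = 1×55.845 + 1×15.999 = 71.844 g/mol.
Mass of FeO per formula unit = 3.0000 × 71.844 = 215.532 g.
FeO wt% = 215.532 / 497.742 × 100 = 43.30%.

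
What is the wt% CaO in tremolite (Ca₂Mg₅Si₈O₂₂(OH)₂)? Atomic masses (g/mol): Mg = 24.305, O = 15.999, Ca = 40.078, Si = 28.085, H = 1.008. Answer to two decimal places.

13.81 wt%

M(Ca₂Mg₅Si₈O₂₂(OH)₂) = 812.353 g/mol; M(CaO) = 56.077 g/mol.
Moles CaO per formula unit = 2 Ca ÷ 1 = 2.0000.
CaO fraction = (2.0000 × 56.077) / 812.353 = 112.154/812.353 = 0.1381.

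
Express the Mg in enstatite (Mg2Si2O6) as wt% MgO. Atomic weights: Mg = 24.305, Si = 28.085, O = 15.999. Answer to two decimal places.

40.15 wt%

M(Mg2Si2O6) = 200.774 g/mol; M(MgO) = 40.304 g/mol.
Moles MgO per formula unit = 2 Mg ÷ 1 = 2.0000.
MgO fraction = (2.0000 × 40.304) / 200.774 = 80.608/200.774 = 0.4015.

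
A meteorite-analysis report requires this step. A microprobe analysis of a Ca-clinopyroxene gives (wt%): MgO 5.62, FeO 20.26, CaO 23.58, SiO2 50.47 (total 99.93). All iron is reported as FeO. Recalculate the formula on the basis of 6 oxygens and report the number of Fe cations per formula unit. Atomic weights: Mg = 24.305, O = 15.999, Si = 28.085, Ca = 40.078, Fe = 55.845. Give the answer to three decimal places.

MgO (M=40.304): mol = 0.13944; Mg = 0.13944, O = 0.13944.
FeO (M=71.844): mol = 0.28200; Fe = 0.28200, O = 0.28200.
CaO (M=56.077): mol = 0.42049; Ca = 0.42049, O = 0.42049.
SiO2 (M=60.083): mol = 0.84000; Si = 0.84000, O = 1.68000.
ΣO = 2.52193; factor = 6/ΣO = 2.37913.
Fe apfu = 0.28200 × 2.37913 = 0.671.

0.671 Fe apfu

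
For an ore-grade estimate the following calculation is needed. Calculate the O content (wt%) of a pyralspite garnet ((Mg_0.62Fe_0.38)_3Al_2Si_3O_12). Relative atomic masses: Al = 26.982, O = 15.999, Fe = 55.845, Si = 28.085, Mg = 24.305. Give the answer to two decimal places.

43.73 wt%

Formula mass = 1.86×24.305 + 1.14×55.845 + 2×26.982 + 3×28.085 + 12×15.999 = 439.078 g/mol, of which 191.988 g is O.
So O makes up 191.988/439.078 = 0.4373 of the mass, i.e. 43.73%.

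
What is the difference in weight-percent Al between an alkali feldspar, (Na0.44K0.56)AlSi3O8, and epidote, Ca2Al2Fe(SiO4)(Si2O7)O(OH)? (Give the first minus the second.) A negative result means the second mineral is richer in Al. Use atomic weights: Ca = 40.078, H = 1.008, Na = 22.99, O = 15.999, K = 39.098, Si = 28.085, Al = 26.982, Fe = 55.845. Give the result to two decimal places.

-1.22 percentage points

M((Na0.44K0.56)AlSi3O8) = 271.239 g/mol, so wt% Al = 26.982/271.239 × 100 = 9.95%.
M(Ca2Al2Fe(SiO4)(Si2O7)O(OH)) = 483.215 g/mol, so wt% Al = 53.964/483.215 × 100 = 11.17%.
9.95 − 11.17 = -1.22 pp.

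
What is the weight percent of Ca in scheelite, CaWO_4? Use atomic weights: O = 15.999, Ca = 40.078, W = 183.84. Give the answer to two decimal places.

13.92 weight percent

Formula mass = 1·40.078 + 1·183.84 + 4·15.999 = 287.914 g/mol, of which 40.078 g is Ca.
So Ca makes up 40.078/287.914 = 0.1392 of the mass, i.e. 13.92%.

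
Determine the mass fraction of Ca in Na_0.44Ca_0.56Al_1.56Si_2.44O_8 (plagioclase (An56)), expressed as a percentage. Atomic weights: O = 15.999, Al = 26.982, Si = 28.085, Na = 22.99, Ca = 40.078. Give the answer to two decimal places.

M(Na_0.44Ca_0.56Al_1.56Si_2.44O_8) = 271.171 g/mol.
Ca contributes 0.56 × 40.078 = 22.444 g per mole.
22.444/271.171 = 0.0828 → 8.28%.

8.28 weight percent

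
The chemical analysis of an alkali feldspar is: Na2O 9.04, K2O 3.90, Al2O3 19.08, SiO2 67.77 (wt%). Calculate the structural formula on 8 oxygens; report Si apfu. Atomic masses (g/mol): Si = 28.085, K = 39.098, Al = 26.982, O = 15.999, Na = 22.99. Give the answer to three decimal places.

3.003 Si apfu

Na2O (M=61.979): mol = 0.14586; Na = 0.29172, O = 0.14586.
K2O (M=94.195): mol = 0.04140; K = 0.08280, O = 0.04140.
Al2O3 (M=101.961): mol = 0.18713; Al = 0.37426, O = 0.56139.
SiO2 (M=60.083): mol = 1.12794; Si = 1.12794, O = 2.25588.
ΣO = 3.00453; factor = 8/ΣO = 2.66265.
Si apfu = 1.12794 × 2.66265 = 3.003.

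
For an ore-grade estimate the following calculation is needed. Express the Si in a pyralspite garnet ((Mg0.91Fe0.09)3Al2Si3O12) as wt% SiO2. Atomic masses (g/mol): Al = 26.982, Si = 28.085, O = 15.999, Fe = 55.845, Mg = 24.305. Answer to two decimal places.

Molar mass of (Mg0.91Fe0.09)3Al2Si3O12 = 2.73·24.305 + 0.27·55.845 + 2·26.982 + 3·28.085 + 12·15.999 = 411.638 g/mol.
Each formula unit contains 3 Si, equivalent to 3/1 = 3.0000 mol SiO2.
M(SiO2) = 1×28.085 + 2×15.999 = 60.083 g/mol.
Mass of SiO2 per formula unit = 3.0000 × 60.083 = 180.249 g.
SiO2 wt% = 180.249 / 411.638 × 100 = 43.79%.

43.79 wt%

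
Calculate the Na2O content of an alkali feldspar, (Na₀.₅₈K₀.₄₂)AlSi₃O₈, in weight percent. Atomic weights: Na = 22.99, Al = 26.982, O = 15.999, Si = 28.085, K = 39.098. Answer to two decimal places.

M((Na₀.₅₈K₀.₄₂)AlSi₃O₈) = 268.984 g/mol; M(Na2O) = 61.979 g/mol.
Moles Na2O per formula unit = 0.58 Na ÷ 2 = 0.2900.
Na2O fraction = (0.2900 × 61.979) / 268.984 = 17.974/268.984 = 0.0668.

6.68 wt%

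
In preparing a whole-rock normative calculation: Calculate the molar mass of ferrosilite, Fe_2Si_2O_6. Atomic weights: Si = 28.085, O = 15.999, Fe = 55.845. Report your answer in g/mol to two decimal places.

M = 2(55.845) + 2(28.085) + 6(15.999)

263.85 g/mol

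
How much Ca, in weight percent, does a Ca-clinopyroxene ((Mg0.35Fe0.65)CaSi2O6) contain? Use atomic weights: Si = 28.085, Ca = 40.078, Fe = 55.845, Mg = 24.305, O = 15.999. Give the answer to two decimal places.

16.91 weight percent

M((Mg0.35Fe0.65)CaSi2O6) = 237.048 g/mol.
Ca contributes 1 × 40.078 = 40.078 g per mole.
40.078/237.048 = 0.1691 → 16.91%.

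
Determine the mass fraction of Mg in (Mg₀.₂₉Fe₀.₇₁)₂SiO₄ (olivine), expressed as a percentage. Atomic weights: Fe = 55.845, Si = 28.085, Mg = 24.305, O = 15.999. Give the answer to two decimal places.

Molar mass of (Mg₀.₂₉Fe₀.₇₁)₂SiO₄: 0.58*24.305 + 1.42*55.845 + 1*28.085 + 4*15.999 = 185.478 g/mol.
Mass of Mg per formula unit: 0.58 × 24.305 = 14.097 g.
Weight fraction Mg = 14.097 / 185.478 = 0.0760.

7.60 weight percent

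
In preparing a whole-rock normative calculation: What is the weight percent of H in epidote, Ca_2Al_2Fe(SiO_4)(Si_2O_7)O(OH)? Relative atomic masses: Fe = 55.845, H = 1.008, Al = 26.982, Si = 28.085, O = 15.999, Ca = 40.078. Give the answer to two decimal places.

0.21 wt%

Formula mass = 2·40.078 + 2·26.982 + 1·55.845 + 3·28.085 + 13·15.999 + 1·1.008 = 483.215 g/mol, of which 1.008 g is H.
So H makes up 1.008/483.215 = 0.0021 of the mass, i.e. 0.21%.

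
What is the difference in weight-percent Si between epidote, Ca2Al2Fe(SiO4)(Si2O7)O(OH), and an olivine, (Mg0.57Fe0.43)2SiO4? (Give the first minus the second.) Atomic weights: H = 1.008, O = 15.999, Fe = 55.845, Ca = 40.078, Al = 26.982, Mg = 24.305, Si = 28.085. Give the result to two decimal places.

0.70 percentage points

Si in Ca2Al2Fe(SiO4)(Si2O7)O(OH): molar mass 483.215 g/mol; 3×28.085 = 84.255 g → 17.44 wt%.
Si in (Mg0.57Fe0.43)2SiO4: molar mass 167.815 g/mol; 1×28.085 = 28.085 g → 16.74 wt%.
Difference = 17.44 − 16.74 = 0.70 percentage points.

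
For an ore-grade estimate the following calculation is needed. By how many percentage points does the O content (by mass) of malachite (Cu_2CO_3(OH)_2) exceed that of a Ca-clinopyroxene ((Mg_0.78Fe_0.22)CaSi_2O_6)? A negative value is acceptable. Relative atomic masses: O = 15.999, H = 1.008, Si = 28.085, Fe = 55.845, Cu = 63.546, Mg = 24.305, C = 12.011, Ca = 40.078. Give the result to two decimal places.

-6.77 percentage points

First mineral: 79.995 g O in 221.114 g formula = 36.18 wt% O.
Second mineral: 95.994 g O in 223.486 g formula = 42.95 wt% O.
36.18% − 42.95% gives a difference of -6.77 percentage points.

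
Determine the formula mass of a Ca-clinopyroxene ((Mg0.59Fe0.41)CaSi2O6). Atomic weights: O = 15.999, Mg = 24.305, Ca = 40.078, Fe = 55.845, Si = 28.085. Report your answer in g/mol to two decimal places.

M = 0.59×24.305 + 0.41×55.845 + 1×40.078 + 2×28.085 + 6×15.999

229.48 g/mol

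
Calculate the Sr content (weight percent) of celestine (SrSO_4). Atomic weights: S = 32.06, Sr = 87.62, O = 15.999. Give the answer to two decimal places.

M(SrSO_4) = 183.676 g/mol.
Sr contributes 1 × 87.62 = 87.620 g per mole.
87.620/183.676 = 0.4770 → 47.70%.

47.70 weight percent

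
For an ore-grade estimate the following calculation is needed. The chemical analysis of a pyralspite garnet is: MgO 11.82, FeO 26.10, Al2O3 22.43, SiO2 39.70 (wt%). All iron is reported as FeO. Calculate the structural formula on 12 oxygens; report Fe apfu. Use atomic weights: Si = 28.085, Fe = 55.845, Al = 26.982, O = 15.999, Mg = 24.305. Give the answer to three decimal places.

1.653 Fe apfu

MgO (M=40.304): mol = 0.29327; Mg = 0.29327, O = 0.29327.
FeO (M=71.844): mol = 0.36329; Fe = 0.36329, O = 0.36329.
Al2O3 (M=101.961): mol = 0.21999; Al = 0.43998, O = 0.65997.
SiO2 (M=60.083): mol = 0.66075; Si = 0.66075, O = 1.32150.
ΣO = 2.63803; factor = 12/ΣO = 4.54885.
Fe apfu = 0.36329 × 4.54885 = 1.653.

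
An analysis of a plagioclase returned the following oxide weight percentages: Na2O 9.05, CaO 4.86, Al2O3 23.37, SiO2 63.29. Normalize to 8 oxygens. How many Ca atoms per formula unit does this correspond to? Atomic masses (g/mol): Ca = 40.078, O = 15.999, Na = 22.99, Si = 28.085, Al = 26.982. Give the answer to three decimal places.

0.229 Ca apfu

Na2O (M=61.979): mol = 0.14602; Na = 0.29204, O = 0.14602.
CaO (M=56.077): mol = 0.08667; Ca = 0.08667, O = 0.08667.
Al2O3 (M=101.961): mol = 0.22921; Al = 0.45842, O = 0.68763.
SiO2 (M=60.083): mol = 1.05338; Si = 1.05338, O = 2.10676.
ΣO = 3.02708; factor = 8/ΣO = 2.64281.
Ca apfu = 0.08667 × 2.64281 = 0.229.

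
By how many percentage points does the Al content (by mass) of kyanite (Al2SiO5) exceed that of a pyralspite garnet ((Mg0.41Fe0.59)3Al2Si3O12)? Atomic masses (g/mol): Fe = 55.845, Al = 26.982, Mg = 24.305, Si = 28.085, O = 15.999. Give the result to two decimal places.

21.54 percentage points

First mineral: 53.964 g Al in 162.044 g formula = 33.30 wt% Al.
Second mineral: 53.964 g Al in 458.948 g formula = 11.76 wt% Al.
33.30% − 11.76% gives a difference of 21.54 percentage points.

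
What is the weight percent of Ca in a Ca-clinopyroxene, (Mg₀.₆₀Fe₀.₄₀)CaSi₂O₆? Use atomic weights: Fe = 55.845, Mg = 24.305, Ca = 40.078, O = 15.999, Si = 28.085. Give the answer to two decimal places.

17.49 mass %

Formula mass = 0.60·24.305 + 0.40·55.845 + 1·40.078 + 2·28.085 + 6·15.999 = 229.163 g/mol, of which 40.078 g is Ca.
So Ca makes up 40.078/229.163 = 0.1749 of the mass, i.e. 17.49%.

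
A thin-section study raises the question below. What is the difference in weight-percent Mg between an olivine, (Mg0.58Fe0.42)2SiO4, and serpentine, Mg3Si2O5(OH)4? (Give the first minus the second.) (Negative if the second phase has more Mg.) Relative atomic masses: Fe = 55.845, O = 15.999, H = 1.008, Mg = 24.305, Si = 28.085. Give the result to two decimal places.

-9.45 percentage points

M((Mg0.58Fe0.42)2SiO4) = 167.185 g/mol, so wt% Mg = 28.194/167.185 × 100 = 16.86%.
M(Mg3Si2O5(OH)4) = 277.108 g/mol, so wt% Mg = 72.915/277.108 × 100 = 26.31%.
16.86 − 26.31 = -9.45 pp.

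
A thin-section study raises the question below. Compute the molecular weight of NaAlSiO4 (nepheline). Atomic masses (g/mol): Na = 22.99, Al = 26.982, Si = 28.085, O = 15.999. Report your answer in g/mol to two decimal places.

142.05 g/mol

The formula mass is the sum 1*22.99 + 1*26.982 + 1*28.085 + 4*15.999.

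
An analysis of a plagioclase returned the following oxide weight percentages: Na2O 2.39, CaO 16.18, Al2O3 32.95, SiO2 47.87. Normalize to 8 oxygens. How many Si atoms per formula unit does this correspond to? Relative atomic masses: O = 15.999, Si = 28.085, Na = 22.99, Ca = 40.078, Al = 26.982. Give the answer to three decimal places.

2.205 Si apfu

Na2O: 2.39/61.979 = 0.03856 mol → 0.07712 mol Na, 0.03856 mol O.
CaO: 16.18/56.077 = 0.28853 mol → 0.28853 mol Ca, 0.28853 mol O.
Al2O3: 32.95/101.961 = 0.32316 mol → 0.64632 mol Al, 0.96948 mol O.
SiO2: 47.87/60.083 = 0.79673 mol → 0.79673 mol Si, 1.59346 mol O.
Total oxygen = 2.89003 mol. Normalization factor = 8/2.89003 = 2.76814.
Si per 8 O = 0.79673 × 2.76814 = 2.205.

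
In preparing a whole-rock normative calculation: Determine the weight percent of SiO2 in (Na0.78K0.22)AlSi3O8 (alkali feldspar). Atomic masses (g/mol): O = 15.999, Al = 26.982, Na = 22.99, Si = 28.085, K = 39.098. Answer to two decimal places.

67.82 wt%

Formula mass = 265.763 g/mol.
3 Si → 3.0000 mol SiO2 per formula unit; M(SiO2) = 60.083, so SiO2 mass = 180.249 g.
180.249/265.763 × 100 = 67.82 wt%.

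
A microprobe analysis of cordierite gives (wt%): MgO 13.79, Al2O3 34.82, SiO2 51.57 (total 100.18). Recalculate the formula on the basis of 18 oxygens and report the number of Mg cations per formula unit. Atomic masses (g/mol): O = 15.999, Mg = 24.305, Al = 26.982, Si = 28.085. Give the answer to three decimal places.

1.997 Mg apfu

MgO (M=40.304): mol = 0.34215; Mg = 0.34215, O = 0.34215.
Al2O3 (M=101.961): mol = 0.34150; Al = 0.68300, O = 1.02450.
SiO2 (M=60.083): mol = 0.85831; Si = 0.85831, O = 1.71662.
ΣO = 3.08327; factor = 18/ΣO = 5.83796.
Mg apfu = 0.34215 × 5.83796 = 1.997.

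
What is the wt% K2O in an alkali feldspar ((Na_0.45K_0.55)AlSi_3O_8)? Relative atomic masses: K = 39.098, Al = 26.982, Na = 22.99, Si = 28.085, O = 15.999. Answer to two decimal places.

9.56 wt%

Formula mass = 271.078 g/mol.
0.55 K → 0.2750 mol K2O per formula unit; M(K2O) = 94.195, so K2O mass = 25.904 g.
25.904/271.078 × 100 = 9.56 wt%.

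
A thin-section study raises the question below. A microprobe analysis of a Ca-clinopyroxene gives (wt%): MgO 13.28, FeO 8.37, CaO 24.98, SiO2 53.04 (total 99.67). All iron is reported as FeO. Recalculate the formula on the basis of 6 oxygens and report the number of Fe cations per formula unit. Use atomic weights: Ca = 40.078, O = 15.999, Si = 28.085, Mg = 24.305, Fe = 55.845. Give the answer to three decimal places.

13.28 wt% MgO ÷ 40.304 g/mol = 0.32950 mol, giving 0.32950 Mg and 0.32950 O.
8.37 wt% FeO ÷ 71.844 g/mol = 0.11650 mol, giving 0.11650 Fe and 0.11650 O.
24.98 wt% CaO ÷ 56.077 g/mol = 0.44546 mol, giving 0.44546 Ca and 0.44546 O.
53.04 wt% SiO2 ÷ 60.083 g/mol = 0.88278 mol, giving 0.88278 Si and 1.76556 O.
Oxygen sums to 2.65702; scaling by 6/2.65702 = 2.25817 puts the formula on 6 O.
Fe: 0.11650 × 2.25817 = 0.263 atoms per formula unit.

0.263 Fe apfu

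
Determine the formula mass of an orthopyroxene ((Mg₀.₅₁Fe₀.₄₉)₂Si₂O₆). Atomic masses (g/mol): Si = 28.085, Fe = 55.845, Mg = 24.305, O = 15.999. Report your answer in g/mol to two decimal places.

231.68 g/mol

Mg: 1.02 × 24.305 = 24.7911
Fe: 0.98 × 55.845 = 54.7281
Si: 2 × 28.085 = 56.1700
O: 6 × 15.999 = 95.9940
Summing the contributions gives the formula mass.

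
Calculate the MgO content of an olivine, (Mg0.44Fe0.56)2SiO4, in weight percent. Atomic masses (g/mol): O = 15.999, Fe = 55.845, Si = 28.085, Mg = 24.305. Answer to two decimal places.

20.15 wt%

Formula mass = 176.016 g/mol.
0.88 Mg → 0.8800 mol MgO per formula unit; M(MgO) = 40.304, so MgO mass = 35.468 g.
35.468/176.016 × 100 = 20.15 wt%.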